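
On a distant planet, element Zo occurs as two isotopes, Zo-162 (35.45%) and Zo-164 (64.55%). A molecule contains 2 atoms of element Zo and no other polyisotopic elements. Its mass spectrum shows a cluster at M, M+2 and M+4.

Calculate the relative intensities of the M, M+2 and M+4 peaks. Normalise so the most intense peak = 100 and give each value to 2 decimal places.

27.46 : 100.00 : 91.04

Each Zo atom is independently Zo-162 (p = 0.3545) or Zo-164 (q = 0.6455); the cluster is the binomial expansion (p + q)^2.
P(M) = 0.3545^2 = 0.125670
P(M+2) = 2 × 0.3545^1 × 0.6455^1 = 0.457659
P(M+4) = 0.6455^2 = 0.416670
The M+2 peak is largest (0.457659); scaling to 100 gives 27.46 : 100.00 : 91.04.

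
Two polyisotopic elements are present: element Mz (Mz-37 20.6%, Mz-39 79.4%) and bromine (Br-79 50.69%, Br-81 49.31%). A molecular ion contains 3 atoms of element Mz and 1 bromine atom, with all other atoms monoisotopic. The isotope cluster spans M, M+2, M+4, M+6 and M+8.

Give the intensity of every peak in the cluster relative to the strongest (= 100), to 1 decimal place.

1.0 : 12.5 : 55.5 : 100.0 : 55.4

Element Mz pattern (n=3): 0.00874182 : 0.10108255 : 0.38960945 : 0.50056618
Bromine pattern (n=1): 0.5069 : 0.4931
Convolve the two distributions (both contribute in 2-u steps):
  M: 0.00874182×0.5069 = 0.004431
  M+2: 0.00874182×0.4931 + 0.10108255×0.5069 = 0.055549
  M+4: 0.10108255×0.4931 + 0.38960945×0.5069 = 0.247337
  M+6: 0.38960945×0.4931 + 0.50056618×0.5069 = 0.445853
  M+8: 0.50056618×0.4931 = 0.246829
Scale to base peak (0.445853) = 100: 1.0 : 12.5 : 55.5 : 100.0 : 55.4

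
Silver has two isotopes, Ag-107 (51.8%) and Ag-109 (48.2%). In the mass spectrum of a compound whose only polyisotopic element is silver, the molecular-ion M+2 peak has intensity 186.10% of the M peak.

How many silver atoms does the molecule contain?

2

For n independent Ag atoms, I(M+2)/I(M) = n · (abundance Ag-109) / (abundance Ag-107) = n · 0.482/0.518.
n = 1.8610 × 0.518/0.482 = 2.00 ≈ 2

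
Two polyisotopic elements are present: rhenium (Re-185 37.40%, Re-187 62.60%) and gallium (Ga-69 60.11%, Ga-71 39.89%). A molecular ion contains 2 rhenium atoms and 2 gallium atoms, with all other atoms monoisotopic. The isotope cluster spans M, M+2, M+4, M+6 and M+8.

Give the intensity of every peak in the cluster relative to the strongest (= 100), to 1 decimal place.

13.0 : 60.8 : 100.0 : 67.6 : 16.1

Rhenium pattern (n=2): 0.139876 : 0.468248 : 0.391876
Gallium pattern (n=2): 0.36132121 : 0.47955758 : 0.15912121
Convolve the two distributions (both contribute in 2-u steps):
  M: 0.139876×0.36132121 = 0.050540
  M+2: 0.139876×0.47955758 + 0.468248×0.36132121 = 0.236267
  M+4: 0.139876×0.15912121 + 0.468248×0.47955758 + 0.391876×0.36132121 = 0.388402
  M+6: 0.468248×0.15912121 + 0.391876×0.47955758 = 0.262435
  M+8: 0.391876×0.15912121 = 0.062356
Scale to base peak (0.388402) = 100: 13.0 : 60.8 : 100.0 : 67.6 : 16.1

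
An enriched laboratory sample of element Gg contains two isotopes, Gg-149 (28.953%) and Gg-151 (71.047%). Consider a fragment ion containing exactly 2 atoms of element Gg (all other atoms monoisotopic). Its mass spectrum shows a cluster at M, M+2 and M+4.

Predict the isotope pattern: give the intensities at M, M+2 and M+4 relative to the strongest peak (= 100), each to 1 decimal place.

16.6 : 81.5 : 100.0

Each Gg atom is independently Gg-149 (p = 0.28953) or Gg-151 (q = 0.71047); the cluster is the binomial expansion (p + q)^2.
P(M) = 0.28953^2 = 0.083828
P(M+2) = 2 × 0.28953^1 × 0.71047^1 = 0.411405
P(M+4) = 0.71047^2 = 0.504768
The M+4 peak is largest (0.504768); scaling to 100 gives 16.6 : 81.5 : 100.0.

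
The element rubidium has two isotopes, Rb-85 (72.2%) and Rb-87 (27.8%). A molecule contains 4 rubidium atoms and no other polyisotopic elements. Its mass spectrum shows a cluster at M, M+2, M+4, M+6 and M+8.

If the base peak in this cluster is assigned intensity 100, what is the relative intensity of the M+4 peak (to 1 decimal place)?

57.8

Binomial terms of (0.722 + 0.278)^4: M 0.2717, M+2 0.4185, M+4 0.2417, M+6 0.0620, M+8 0.0060 → M+2 is the base peak.
P(M+2) = C(4,1) × 0.722^3 × 0.278^1 = 4 × 0.37636705 × 0.2780 = 0.418520 (base)
P(M+4) = C(4,2) × 0.722^2 × 0.278^2 = 6 × 0.521284 × 0.077284 = 0.241721
Relative intensity = 0.241721 / 0.418520 × 100 = 57.8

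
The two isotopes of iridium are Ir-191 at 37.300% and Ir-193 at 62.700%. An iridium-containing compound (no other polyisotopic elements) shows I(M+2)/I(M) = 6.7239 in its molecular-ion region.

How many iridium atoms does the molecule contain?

4

For n independent Ir atoms, I(M+2)/I(M) = n · (abundance Ir-193) / (abundance Ir-191) = n · 0.62700/0.37300.
n = 6.7239 × 0.37300/0.62700 = 4.00 ≈ 4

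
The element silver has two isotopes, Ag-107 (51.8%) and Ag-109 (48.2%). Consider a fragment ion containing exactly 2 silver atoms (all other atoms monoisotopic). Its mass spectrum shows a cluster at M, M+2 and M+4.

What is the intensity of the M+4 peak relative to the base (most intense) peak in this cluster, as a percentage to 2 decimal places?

46.53%

Binomial terms of (0.518 + 0.482)^2: M 0.2683, M+2 0.4994, M+4 0.2323 → M+2 is the base peak.
P(M+2) = C(2,1) × 0.518^1 × 0.482^1 = 2 × 0.5180 × 0.4820 = 0.499352 (base)
P(M+4) = C(2,2) × 0.518^0 × 0.482^2 = 1 × 1.0000 × 0.232324 = 0.232324
Relative intensity = 0.232324 / 0.499352 × 100 = 46.53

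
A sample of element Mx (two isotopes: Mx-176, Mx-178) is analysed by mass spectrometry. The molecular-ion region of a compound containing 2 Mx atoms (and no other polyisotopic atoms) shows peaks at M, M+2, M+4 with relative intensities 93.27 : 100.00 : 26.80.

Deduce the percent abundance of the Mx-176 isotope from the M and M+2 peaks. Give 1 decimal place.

65.1%

If p is the fraction of Mx that is Mx-176, then I(M+2)/I(M) = [C(2,1)·p^1·(1−p)] / p^2 = 2·(1−p)/p = 100.00/93.27 = 1.0722
(1−p)/p = 1.0722/2 = 0.5361  ⇒  p = 1/(1 + 0.5361) = 0.6510
Mx-176: 65.1%, Mx-178: 34.9%.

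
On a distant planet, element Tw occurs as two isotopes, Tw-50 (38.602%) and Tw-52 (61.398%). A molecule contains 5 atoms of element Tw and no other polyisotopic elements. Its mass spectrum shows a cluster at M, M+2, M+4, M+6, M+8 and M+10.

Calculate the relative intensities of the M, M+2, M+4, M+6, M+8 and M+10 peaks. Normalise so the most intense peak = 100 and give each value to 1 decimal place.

2.5 : 19.8 : 62.9 : 100.0 : 79.5 : 25.3

Each Tw atom is independently Tw-50 (p = 0.38602) or Tw-52 (q = 0.61398); the cluster is the binomial expansion (p + q)^5.
P(M) = 0.38602^5 = 0.008571
P(M+2) = 5 × 0.38602^4 × 0.61398^1 = 0.068165
P(M+4) = 10 × 0.38602^3 × 0.61398^2 = 0.216839
P(M+6) = 10 × 0.38602^2 × 0.61398^3 = 0.344891
P(M+8) = 5 × 0.38602^1 × 0.61398^4 = 0.274282
P(M+10) = 0.61398^5 = 0.087251
The M+6 peak is largest (0.344891); scaling to 100 gives 2.5 : 19.8 : 62.9 : 100.0 : 79.5 : 25.3.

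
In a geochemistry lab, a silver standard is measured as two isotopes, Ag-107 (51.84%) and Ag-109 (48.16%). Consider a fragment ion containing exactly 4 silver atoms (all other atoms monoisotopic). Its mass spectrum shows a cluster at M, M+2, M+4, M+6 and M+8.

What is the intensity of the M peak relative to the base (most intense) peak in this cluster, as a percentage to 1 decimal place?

19.3%

(0.5184 + 0.4816)^4 gives M 0.0722, M+2 0.2684, M+4 0.3740, M+6 0.2316, M+8 0.0538; the largest is M+4.
P(M+4) = C(4,2) × 0.5184^2 × 0.4816^2 = 6 × 0.26873856 × 0.23193856 = 0.373985 (base)
P(M) = C(4,0) × 0.5184^4 × 0.4816^0 = 1 × 0.07222041 × 1.0000 = 0.072220
Relative intensity = 0.072220 / 0.373985 × 100 = 19.3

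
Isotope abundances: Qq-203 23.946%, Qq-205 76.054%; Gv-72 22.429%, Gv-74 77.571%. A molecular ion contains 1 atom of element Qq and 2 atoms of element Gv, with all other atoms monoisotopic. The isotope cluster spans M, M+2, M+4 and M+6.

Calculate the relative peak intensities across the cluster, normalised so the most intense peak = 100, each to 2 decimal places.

Element Qq pattern (n=1): 0.23946 : 0.76054
Element Gv pattern (n=2): 0.050306 : 0.34796799 : 0.601726
Convolve the two distributions (both contribute in 2-u steps):
  M: 0.23946×0.050306 = 0.012046
  M+2: 0.23946×0.34796799 + 0.76054×0.050306 = 0.121584
  M+4: 0.23946×0.601726 + 0.76054×0.34796799 = 0.408733
  M+6: 0.76054×0.601726 = 0.457637
Scale to base peak (0.457637) = 100: 2.63 : 26.57 : 89.31 : 100.00

2.63 : 26.57 : 89.31 : 100.00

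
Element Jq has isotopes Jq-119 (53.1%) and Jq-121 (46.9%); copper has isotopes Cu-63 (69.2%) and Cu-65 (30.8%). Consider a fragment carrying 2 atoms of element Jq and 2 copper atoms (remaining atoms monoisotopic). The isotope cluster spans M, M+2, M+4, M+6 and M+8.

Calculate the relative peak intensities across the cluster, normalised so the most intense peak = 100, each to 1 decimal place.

Element Jq pattern (n=2): 0.281961 : 0.498078 : 0.219961
Copper pattern (n=2): 0.478864 : 0.426272 : 0.094864
Convolve the two distributions (both contribute in 2-u steps):
  M: 0.281961×0.478864 = 0.135021
  M+2: 0.281961×0.426272 + 0.498078×0.478864 = 0.358704
  M+4: 0.281961×0.094864 + 0.498078×0.426272 + 0.219961×0.478864 = 0.344396
  M+6: 0.498078×0.094864 + 0.219961×0.426272 = 0.141013
  M+8: 0.219961×0.094864 = 0.020866
Scale to base peak (0.358704) = 100: 37.6 : 100.0 : 96.0 : 39.3 : 5.8

37.6 : 100.0 : 96.0 : 39.3 : 5.8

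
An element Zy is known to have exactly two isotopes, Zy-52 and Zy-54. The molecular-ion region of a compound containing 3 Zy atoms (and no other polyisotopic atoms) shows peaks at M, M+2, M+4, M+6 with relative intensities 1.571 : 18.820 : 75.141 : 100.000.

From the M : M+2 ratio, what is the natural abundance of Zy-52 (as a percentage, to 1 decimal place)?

Write p for the Zy-52 fraction. I(M+2)/I(M) = [C(3,1)·p^2·(1−p)] / p^3 = 3·(1−p)/p = 18.820/1.571 = 11.9796
(1−p)/p = 11.9796/3 = 3.9932  ⇒  p = 1/(1 + 3.9932) = 0.2003
Zy-52: 20.0%, Zy-54: 80.0%.

20.0%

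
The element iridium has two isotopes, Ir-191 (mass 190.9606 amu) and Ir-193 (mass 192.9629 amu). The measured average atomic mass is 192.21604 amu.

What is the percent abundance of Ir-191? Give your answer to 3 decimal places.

Let x be the fractional abundance of Ir-191; then Ir-193 has abundance 1 − x.
190.9606·x + 192.9629·(1 − x) = 192.21604
(190.9606 − 192.9629)·x = 192.21604 − 192.9629
x = -0.74686 / -2.0023 = 0.37300 → 37.300% Ir-191, 62.700% Ir-193.

37.300%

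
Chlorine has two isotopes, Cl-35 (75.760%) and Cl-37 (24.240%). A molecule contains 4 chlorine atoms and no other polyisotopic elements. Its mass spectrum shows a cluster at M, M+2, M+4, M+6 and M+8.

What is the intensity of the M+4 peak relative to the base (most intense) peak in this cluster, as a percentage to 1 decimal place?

48.0%

Binomial terms of (0.75760 + 0.24240)^4: M 0.3294, M+2 0.4216, M+4 0.2023, M+6 0.0432, M+8 0.0035 → M+2 is the base peak.
P(M+2) = C(4,1) × 0.75760^3 × 0.24240^1 = 4 × 0.4348304 × 0.2424 = 0.421612 (base)
P(M+4) = C(4,2) × 0.75760^2 × 0.24240^2 = 6 × 0.57395776 × 0.05875776 = 0.202347
Relative intensity = 0.202347 / 0.421612 × 100 = 48.0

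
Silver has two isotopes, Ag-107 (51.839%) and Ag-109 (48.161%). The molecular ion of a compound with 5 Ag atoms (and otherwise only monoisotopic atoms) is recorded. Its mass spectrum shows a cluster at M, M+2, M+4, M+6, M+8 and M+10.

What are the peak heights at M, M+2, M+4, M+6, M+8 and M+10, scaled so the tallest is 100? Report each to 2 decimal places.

The 5 Ag atoms are independent, so intensities follow the terms of (0.51839 + 0.48161)^5.
P(M) = 0.51839^5 = 0.037435
P(M+2) = 5 × 0.51839^4 × 0.48161^1 = 0.173897
P(M+4) = 10 × 0.51839^3 × 0.48161^2 = 0.323118
P(M+6) = 10 × 0.51839^2 × 0.48161^3 = 0.300192
P(M+8) = 5 × 0.51839^1 × 0.48161^4 = 0.139447
P(M+10) = 0.48161^5 = 0.025911
The M+4 peak is largest (0.323118); scaling to 100 gives 11.59 : 53.82 : 100.00 : 92.90 : 43.16 : 8.02.

11.59 : 53.82 : 100.00 : 92.90 : 43.16 : 8.02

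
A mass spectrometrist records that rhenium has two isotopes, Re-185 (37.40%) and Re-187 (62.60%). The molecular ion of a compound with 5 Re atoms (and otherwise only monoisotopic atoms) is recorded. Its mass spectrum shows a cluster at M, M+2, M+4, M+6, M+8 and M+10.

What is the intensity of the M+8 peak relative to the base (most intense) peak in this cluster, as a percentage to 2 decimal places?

83.69%

(0.3740 + 0.6260)^5 gives M 0.0073, M+2 0.0612, M+4 0.2050, M+6 0.3431, M+8 0.2872, M+10 0.0961; the largest is M+6.
P(M+6) = C(5,3) × 0.3740^2 × 0.6260^3 = 10 × 0.139876 × 0.24531438 = 0.343136 (base)
P(M+8) = C(5,4) × 0.3740^1 × 0.6260^4 = 5 × 0.3740 × 0.1535668 = 0.287170
Relative intensity = 0.287170 / 0.343136 × 100 = 83.69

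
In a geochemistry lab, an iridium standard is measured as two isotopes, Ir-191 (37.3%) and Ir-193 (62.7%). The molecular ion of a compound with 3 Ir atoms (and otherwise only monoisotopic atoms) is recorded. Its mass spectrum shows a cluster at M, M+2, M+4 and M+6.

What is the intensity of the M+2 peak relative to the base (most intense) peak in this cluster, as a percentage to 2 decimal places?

Term probabilities: M 0.0519, M+2 0.2617, M+4 0.4399, M+6 0.2465. Base peak = M+4.
P(M+4) = C(3,2) × 0.373^1 × 0.627^2 = 3 × 0.3730 × 0.393129 = 0.439911 (base)
P(M+2) = C(3,1) × 0.373^2 × 0.627^1 = 3 × 0.139129 × 0.6270 = 0.261702
Relative intensity = 0.261702 / 0.439911 × 100 = 59.49

59.49%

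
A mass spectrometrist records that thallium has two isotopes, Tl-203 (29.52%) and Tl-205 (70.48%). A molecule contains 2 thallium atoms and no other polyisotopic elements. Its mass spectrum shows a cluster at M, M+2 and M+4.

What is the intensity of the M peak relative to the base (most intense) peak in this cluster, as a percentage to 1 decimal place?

Binomial terms of (0.2952 + 0.7048)^2: M 0.0871, M+2 0.4161, M+4 0.4967 → M+4 is the base peak.
P(M+4) = C(2,2) × 0.2952^0 × 0.7048^2 = 1 × 1.0000 × 0.49674304 = 0.496743 (base)
P(M) = C(2,0) × 0.2952^2 × 0.7048^0 = 1 × 0.08714304 × 1.0000 = 0.087143
Relative intensity = 0.087143 / 0.496743 × 100 = 17.5

17.5%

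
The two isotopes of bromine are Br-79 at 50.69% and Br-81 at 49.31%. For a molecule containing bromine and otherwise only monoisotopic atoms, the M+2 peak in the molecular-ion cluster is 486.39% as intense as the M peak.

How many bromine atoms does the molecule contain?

For n independent Br atoms, I(M+2)/I(M) = n · (abundance Br-81) / (abundance Br-79) = n · 0.4931/0.5069.
n = 4.8639 × 0.5069/0.4931 = 5.00 ≈ 5

5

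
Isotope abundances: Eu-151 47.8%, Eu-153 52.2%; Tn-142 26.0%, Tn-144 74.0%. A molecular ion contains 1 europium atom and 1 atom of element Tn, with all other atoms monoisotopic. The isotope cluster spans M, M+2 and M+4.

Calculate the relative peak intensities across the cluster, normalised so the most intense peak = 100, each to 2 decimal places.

Europium pattern (n=1): 0.4780 : 0.5220
Element Tn pattern (n=1): 0.2600 : 0.7400
Convolve the two distributions (both contribute in 2-u steps):
  M: 0.4780×0.2600 = 0.124280
  M+2: 0.4780×0.7400 + 0.5220×0.2600 = 0.489440
  M+4: 0.5220×0.7400 = 0.386280
Scale to base peak (0.489440) = 100: 25.39 : 100.00 : 78.92

25.39 : 100.00 : 78.92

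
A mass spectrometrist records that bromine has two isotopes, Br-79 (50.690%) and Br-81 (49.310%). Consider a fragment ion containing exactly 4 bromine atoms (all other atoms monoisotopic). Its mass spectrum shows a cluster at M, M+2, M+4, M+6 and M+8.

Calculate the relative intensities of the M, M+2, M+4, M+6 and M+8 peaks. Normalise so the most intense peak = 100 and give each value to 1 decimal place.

17.6 : 68.5 : 100.0 : 64.9 : 15.8

Expanding (0.50690 + 0.49310)^4:
P(M) = 0.50690^4 = 0.066022
P(M+2) = 4 × 0.50690^3 × 0.49310^1 = 0.256899
P(M+4) = 6 × 0.50690^2 × 0.49310^2 = 0.374857
P(M+6) = 4 × 0.50690^1 × 0.49310^3 = 0.243101
P(M+8) = 0.49310^4 = 0.059121
The M+4 peak is largest (0.374857); scaling to 100 gives 17.6 : 68.5 : 100.0 : 64.9 : 15.8.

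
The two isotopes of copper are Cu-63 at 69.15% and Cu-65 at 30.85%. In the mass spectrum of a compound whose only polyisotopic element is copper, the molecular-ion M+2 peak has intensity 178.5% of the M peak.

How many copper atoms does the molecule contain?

The M+2/M ratio from n Cu atoms is n · q/p = n · 0.3085/0.6915.
n = 1.785 × 0.6915/0.3085 = 4.00 ≈ 4

4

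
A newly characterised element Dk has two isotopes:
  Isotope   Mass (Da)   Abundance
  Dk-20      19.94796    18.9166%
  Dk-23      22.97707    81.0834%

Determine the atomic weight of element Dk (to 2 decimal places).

Ar = Σ fᵢ·mᵢ = 0.189166 × 19.94796 + 0.810834 × 22.97707
= 3.773476 + 18.630590 = 22.404066 Da

22.40 Da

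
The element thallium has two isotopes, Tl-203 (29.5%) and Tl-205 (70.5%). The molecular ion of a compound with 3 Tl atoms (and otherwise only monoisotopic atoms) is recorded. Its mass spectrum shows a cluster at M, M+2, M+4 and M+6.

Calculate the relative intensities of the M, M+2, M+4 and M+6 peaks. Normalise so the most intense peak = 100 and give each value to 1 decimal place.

Each Tl atom is independently Tl-203 (p = 0.295) or Tl-205 (q = 0.705); the cluster is the binomial expansion (p + q)^3.
P(M) = 0.295^3 = 0.025672
P(M+2) = 3 × 0.295^2 × 0.705^1 = 0.184058
P(M+4) = 3 × 0.295^1 × 0.705^2 = 0.439867
P(M+6) = 0.705^3 = 0.350403
The M+4 peak is largest (0.439867); scaling to 100 gives 5.8 : 41.8 : 100.0 : 79.7.

5.8 : 41.8 : 100.0 : 79.7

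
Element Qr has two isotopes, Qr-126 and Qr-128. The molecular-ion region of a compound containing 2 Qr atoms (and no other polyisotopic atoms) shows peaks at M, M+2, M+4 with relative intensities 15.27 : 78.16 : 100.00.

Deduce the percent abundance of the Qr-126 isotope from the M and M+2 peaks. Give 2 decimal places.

If p is the fraction of Qr that is Qr-126, then I(M+2)/I(M) = [C(2,1)·p^1·(1−p)] / p^2 = 2·(1−p)/p = 78.16/15.27 = 5.1185
(1−p)/p = 5.1185/2 = 2.5593  ⇒  p = 1/(1 + 2.5593) = 0.2810
Qr-126: 28.10%, Qr-128: 71.90%.

28.10%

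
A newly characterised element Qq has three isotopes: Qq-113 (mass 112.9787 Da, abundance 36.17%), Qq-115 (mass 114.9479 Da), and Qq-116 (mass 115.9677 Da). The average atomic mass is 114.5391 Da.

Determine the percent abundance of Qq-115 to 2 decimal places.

Let x and y be the fractions of Qq-115 and Qq-116. Then x + y = 1 − 0.3617 = 0.6383 and 114.9479x + 115.9677y = 114.5391 − 0.3617×112.9787 = 73.67470421.
Substituting: 114.9479x + 115.9677(0.6383 − x) = 73.67470421
(114.9479 − 115.9677)x = -0.3474787  ⇒  x = 0.34073, y = 0.29757
Qq-115: 34.07%, Qq-116: 29.76%.

34.07%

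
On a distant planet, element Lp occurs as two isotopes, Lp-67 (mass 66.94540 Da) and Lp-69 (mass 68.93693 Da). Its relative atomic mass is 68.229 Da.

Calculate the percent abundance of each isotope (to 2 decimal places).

Let x be the fractional abundance of Lp-67; then Lp-69 has abundance 1 − x.
66.94540·x + 68.93693·(1 − x) = 68.229
(66.94540 − 68.93693)·x = 68.229 − 68.93693
x = -0.70793 / -1.99153 = 0.35547 → 35.55% Lp-67, 64.45% Lp-69.

Lp-67: 35.55%, Lp-69: 64.45%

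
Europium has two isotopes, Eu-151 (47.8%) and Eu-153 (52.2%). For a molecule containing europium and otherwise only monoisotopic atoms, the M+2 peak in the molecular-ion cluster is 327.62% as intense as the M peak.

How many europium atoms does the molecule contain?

The M+2/M ratio from n Eu atoms is n · q/p = n · 0.522/0.478.
n = 3.2762 × 0.478/0.522 = 3.00 ≈ 3

3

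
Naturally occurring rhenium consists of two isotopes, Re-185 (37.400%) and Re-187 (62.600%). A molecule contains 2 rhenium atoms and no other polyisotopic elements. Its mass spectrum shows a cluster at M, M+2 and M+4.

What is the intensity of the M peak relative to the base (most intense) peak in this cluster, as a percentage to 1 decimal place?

29.9%

Term probabilities: M 0.1399, M+2 0.4682, M+4 0.3919. Base peak = M+2.
P(M+2) = C(2,1) × 0.37400^1 × 0.62600^1 = 2 × 0.3740 × 0.6260 = 0.468248 (base)
P(M) = C(2,0) × 0.37400^2 × 0.62600^0 = 1 × 0.139876 × 1.0000 = 0.139876
Relative intensity = 0.139876 / 0.468248 × 100 = 29.9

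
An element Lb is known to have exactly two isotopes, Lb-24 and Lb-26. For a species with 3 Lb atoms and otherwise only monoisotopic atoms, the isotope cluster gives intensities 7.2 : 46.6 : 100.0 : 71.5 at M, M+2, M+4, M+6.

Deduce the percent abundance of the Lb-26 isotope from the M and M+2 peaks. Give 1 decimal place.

68.3%

Let p = fractional abundance of Lb-24. I(M+2)/I(M) = [C(3,1)·p^2·(1−p)] / p^3 = 3·(1−p)/p = 46.6/7.2 = 6.4722
(1−p)/p = 6.4722/3 = 2.1574  ⇒  p = 1/(1 + 2.1574) = 0.3167
Lb-24: 31.7%, Lb-26: 68.3%.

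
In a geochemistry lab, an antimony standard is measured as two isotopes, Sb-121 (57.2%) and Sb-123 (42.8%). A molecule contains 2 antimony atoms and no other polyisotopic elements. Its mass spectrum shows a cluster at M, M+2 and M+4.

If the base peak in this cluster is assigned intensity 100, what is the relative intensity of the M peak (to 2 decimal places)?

Term probabilities: M 0.3272, M+2 0.4896, M+4 0.1832. Base peak = M+2.
P(M+2) = C(2,1) × 0.572^1 × 0.428^1 = 2 × 0.5720 × 0.4280 = 0.489632 (base)
P(M) = C(2,0) × 0.572^2 × 0.428^0 = 1 × 0.327184 × 1.0000 = 0.327184
Relative intensity = 0.327184 / 0.489632 × 100 = 66.82

66.82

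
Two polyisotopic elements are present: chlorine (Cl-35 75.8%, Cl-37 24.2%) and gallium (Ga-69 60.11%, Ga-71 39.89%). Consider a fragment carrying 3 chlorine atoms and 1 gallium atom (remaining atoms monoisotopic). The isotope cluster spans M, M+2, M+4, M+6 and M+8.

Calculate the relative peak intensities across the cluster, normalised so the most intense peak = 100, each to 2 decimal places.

Chlorine pattern (n=3): 0.43551951 : 0.41713346 : 0.13317454 : 0.01417249
Gallium pattern (n=1): 0.6011 : 0.3989
Convolve the two distributions (both contribute in 2-u steps):
  M: 0.43551951×0.6011 = 0.261791
  M+2: 0.43551951×0.3989 + 0.41713346×0.6011 = 0.424468
  M+4: 0.41713346×0.3989 + 0.13317454×0.6011 = 0.246446
  M+6: 0.13317454×0.3989 + 0.01417249×0.6011 = 0.061642
  M+8: 0.01417249×0.3989 = 0.005653
Scale to base peak (0.424468) = 100: 61.68 : 100.00 : 58.06 : 14.52 : 1.33

61.68 : 100.00 : 58.06 : 14.52 : 1.33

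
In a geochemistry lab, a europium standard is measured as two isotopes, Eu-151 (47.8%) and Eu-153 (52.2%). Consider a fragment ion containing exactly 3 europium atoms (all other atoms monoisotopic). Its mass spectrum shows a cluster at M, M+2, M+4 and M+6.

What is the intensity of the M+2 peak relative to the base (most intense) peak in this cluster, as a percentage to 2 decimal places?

(0.478 + 0.522)^3 gives M 0.1092, M+2 0.3578, M+4 0.3907, M+6 0.1422; the largest is M+4.
P(M+4) = C(3,2) × 0.478^1 × 0.522^2 = 3 × 0.4780 × 0.272484 = 0.390742 (base)
P(M+2) = C(3,1) × 0.478^2 × 0.522^1 = 3 × 0.228484 × 0.5220 = 0.357806
Relative intensity = 0.357806 / 0.390742 × 100 = 91.57

91.57%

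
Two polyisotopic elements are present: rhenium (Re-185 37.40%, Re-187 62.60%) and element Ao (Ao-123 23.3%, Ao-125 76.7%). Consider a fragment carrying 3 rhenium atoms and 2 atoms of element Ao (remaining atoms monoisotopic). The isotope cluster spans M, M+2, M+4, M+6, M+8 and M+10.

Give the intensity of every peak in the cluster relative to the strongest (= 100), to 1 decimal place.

0.8 : 9.5 : 42.9 : 93.8 : 100.0 : 41.7

Rhenium pattern (n=3): 0.05231362 : 0.26268713 : 0.43968487 : 0.24531438
Element Ao pattern (n=2): 0.054289 : 0.357422 : 0.588289
Convolve the two distributions (both contribute in 2-u steps):
  M: 0.05231362×0.054289 = 0.002840
  M+2: 0.05231362×0.357422 + 0.26268713×0.054289 = 0.032959
  M+4: 0.05231362×0.588289 + 0.26268713×0.357422 + 0.43968487×0.054289 = 0.148536
  M+6: 0.26268713×0.588289 + 0.43968487×0.357422 + 0.24531438×0.054289 = 0.325007
  M+8: 0.43968487×0.588289 + 0.24531438×0.357422 = 0.346343
  M+10: 0.24531438×0.588289 = 0.144316
Scale to base peak (0.346343) = 100: 0.8 : 9.5 : 42.9 : 93.8 : 100.0 : 41.7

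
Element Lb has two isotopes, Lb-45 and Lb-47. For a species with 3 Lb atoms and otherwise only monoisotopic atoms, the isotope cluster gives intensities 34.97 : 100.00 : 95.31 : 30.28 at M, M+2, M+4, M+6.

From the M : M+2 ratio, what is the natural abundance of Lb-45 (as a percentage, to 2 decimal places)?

51.20%

Let p = fractional abundance of Lb-45. I(M+2)/I(M) = [C(3,1)·p^2·(1−p)] / p^3 = 3·(1−p)/p = 100.00/34.97 = 2.8596
(1−p)/p = 2.8596/3 = 0.9532  ⇒  p = 1/(1 + 0.9532) = 0.5120
Lb-45: 51.20%, Lb-47: 48.80%.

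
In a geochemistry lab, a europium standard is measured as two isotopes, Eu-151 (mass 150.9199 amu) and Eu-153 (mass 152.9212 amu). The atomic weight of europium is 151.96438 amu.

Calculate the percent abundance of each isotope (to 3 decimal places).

Eu-151: 47.810%, Eu-153: 52.190%

Writing the weighted mean with unknown fraction x of Eu-151:
150.9199·x + 152.9212·(1 − x) = 151.96438
(150.9199 − 152.9212)·x = 151.96438 − 152.9212
x = -0.95682 / -2.0013 = 0.47810 → 47.810% Eu-151, 52.190% Eu-153.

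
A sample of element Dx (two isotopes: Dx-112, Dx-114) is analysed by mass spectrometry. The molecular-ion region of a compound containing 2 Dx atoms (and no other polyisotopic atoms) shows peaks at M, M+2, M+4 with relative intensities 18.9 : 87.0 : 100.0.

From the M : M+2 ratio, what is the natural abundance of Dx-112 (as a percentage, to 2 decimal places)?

30.29%

Write p for the Dx-112 fraction. I(M+2)/I(M) = [C(2,1)·p^1·(1−p)] / p^2 = 2·(1−p)/p = 87.0/18.9 = 4.6032
(1−p)/p = 4.6032/2 = 2.3016  ⇒  p = 1/(1 + 2.3016) = 0.3029
Dx-112: 30.29%, Dx-114: 69.71%.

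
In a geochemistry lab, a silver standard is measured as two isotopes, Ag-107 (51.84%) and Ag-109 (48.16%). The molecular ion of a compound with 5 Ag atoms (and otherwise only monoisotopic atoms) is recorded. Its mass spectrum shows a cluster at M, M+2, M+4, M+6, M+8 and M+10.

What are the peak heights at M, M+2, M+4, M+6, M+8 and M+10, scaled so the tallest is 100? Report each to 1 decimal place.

11.6 : 53.8 : 100.0 : 92.9 : 43.2 : 8.0

The 5 Ag atoms are independent, so intensities follow the terms of (0.5184 + 0.4816)^5.
P(M) = 0.5184^5 = 0.037439
P(M+2) = 5 × 0.5184^4 × 0.4816^1 = 0.173907
P(M+4) = 10 × 0.5184^3 × 0.4816^2 = 0.323123
P(M+6) = 10 × 0.5184^2 × 0.4816^3 = 0.300185
P(M+8) = 5 × 0.5184^1 × 0.4816^4 = 0.139438
P(M+10) = 0.4816^5 = 0.025908
The M+4 peak is largest (0.323123); scaling to 100 gives 11.6 : 53.8 : 100.0 : 92.9 : 43.2 : 8.0.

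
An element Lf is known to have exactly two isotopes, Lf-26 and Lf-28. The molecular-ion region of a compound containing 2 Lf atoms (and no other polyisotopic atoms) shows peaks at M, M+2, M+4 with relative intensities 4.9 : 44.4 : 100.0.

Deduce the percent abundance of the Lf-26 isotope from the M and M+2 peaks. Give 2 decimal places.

Write p for the Lf-26 fraction. I(M+2)/I(M) = [C(2,1)·p^1·(1−p)] / p^2 = 2·(1−p)/p = 44.4/4.9 = 9.0612
(1−p)/p = 9.0612/2 = 4.5306  ⇒  p = 1/(1 + 4.5306) = 0.1808
Lf-26: 18.08%, Lf-28: 81.92%.

18.08%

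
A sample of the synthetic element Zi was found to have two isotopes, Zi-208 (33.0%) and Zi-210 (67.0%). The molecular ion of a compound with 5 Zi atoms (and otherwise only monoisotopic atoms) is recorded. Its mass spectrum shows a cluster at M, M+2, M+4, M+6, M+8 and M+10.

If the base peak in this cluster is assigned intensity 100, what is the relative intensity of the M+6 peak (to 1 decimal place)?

98.5

Binomial terms of (0.330 + 0.670)^5: M 0.0039, M+2 0.0397, M+4 0.1613, M+6 0.3275, M+8 0.3325, M+10 0.1350 → M+8 is the base peak.
P(M+8) = C(5,4) × 0.330^1 × 0.670^4 = 5 × 0.3300 × 0.20151121 = 0.332493 (base)
P(M+6) = C(5,3) × 0.330^2 × 0.670^3 = 10 × 0.1089 × 0.300763 = 0.327531
Relative intensity = 0.327531 / 0.332493 × 100 = 98.5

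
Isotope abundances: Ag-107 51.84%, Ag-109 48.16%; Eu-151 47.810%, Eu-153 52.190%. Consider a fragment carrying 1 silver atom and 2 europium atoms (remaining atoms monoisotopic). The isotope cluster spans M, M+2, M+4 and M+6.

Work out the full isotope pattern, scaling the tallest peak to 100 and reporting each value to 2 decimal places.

Silver pattern (n=1): 0.5184 : 0.4816
Europium pattern (n=2): 0.22857961 : 0.49904078 : 0.27237961
Convolve the two distributions (both contribute in 2-u steps):
  M: 0.5184×0.22857961 = 0.118496
  M+2: 0.5184×0.49904078 + 0.4816×0.22857961 = 0.368787
  M+4: 0.5184×0.27237961 + 0.4816×0.49904078 = 0.381540
  M+6: 0.4816×0.27237961 = 0.131178
Scale to base peak (0.381540) = 100: 31.06 : 96.66 : 100.00 : 34.38

31.06 : 96.66 : 100.00 : 34.38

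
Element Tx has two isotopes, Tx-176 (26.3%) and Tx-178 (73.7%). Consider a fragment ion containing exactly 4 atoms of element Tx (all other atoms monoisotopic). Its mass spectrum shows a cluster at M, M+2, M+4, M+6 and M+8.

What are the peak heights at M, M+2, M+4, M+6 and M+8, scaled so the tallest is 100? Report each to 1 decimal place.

1.1 : 12.7 : 53.5 : 100.0 : 70.1

The 4 Tx atoms are independent, so intensities follow the terms of (0.263 + 0.737)^4.
P(M) = 0.263^4 = 0.004784
P(M+2) = 4 × 0.263^3 × 0.737^1 = 0.053628
P(M+4) = 6 × 0.263^2 × 0.737^2 = 0.225423
P(M+6) = 4 × 0.263^1 × 0.737^3 = 0.421132
P(M+8) = 0.737^4 = 0.295033
The M+6 peak is largest (0.421132); scaling to 100 gives 1.1 : 12.7 : 53.5 : 100.0 : 70.1.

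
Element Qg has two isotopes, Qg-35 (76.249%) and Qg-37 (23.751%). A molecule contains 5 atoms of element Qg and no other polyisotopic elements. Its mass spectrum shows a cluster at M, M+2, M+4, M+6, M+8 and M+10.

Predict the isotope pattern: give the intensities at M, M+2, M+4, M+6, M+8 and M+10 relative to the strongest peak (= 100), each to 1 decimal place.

64.2 : 100.0 : 62.3 : 19.4 : 3.0 : 0.2

The 5 Qg atoms are independent, so intensities follow the terms of (0.76249 + 0.23751)^5.
P(M) = 0.76249^5 = 0.257733
P(M+2) = 5 × 0.76249^4 × 0.23751^1 = 0.401410
P(M+4) = 10 × 0.76249^3 × 0.23751^2 = 0.250073
P(M+6) = 10 × 0.76249^2 × 0.23751^3 = 0.077896
P(M+8) = 5 × 0.76249^1 × 0.23751^4 = 0.012132
P(M+10) = 0.23751^5 = 0.000756
The M+2 peak is largest (0.401410); scaling to 100 gives 64.2 : 100.0 : 62.3 : 19.4 : 3.0 : 0.2.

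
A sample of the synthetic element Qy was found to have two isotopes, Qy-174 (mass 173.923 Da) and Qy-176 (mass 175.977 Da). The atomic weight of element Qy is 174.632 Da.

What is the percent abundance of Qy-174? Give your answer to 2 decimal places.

65.48%

Writing the weighted mean with unknown fraction x of Qy-174:
173.923·x + 175.977·(1 − x) = 174.632
(173.923 − 175.977)·x = 174.632 − 175.977
x = -1.345 / -2.054 = 0.65482 → 65.48% Qy-174, 34.52% Qy-176.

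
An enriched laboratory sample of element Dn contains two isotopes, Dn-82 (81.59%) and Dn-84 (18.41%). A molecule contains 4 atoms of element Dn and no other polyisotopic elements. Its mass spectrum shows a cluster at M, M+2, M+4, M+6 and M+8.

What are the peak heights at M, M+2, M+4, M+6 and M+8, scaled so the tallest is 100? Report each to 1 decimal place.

100.0 : 90.3 : 30.5 : 4.6 : 0.3

The 4 Dn atoms are independent, so intensities follow the terms of (0.8159 + 0.1841)^4.
P(M) = 0.8159^4 = 0.443147
P(M+2) = 4 × 0.8159^3 × 0.1841^1 = 0.399967
P(M+4) = 6 × 0.8159^2 × 0.1841^2 = 0.135373
P(M+6) = 4 × 0.8159^1 × 0.1841^3 = 0.020364
P(M+8) = 0.1841^4 = 0.001149
The M peak is largest (0.443147); scaling to 100 gives 100.0 : 90.3 : 30.5 : 4.6 : 0.3.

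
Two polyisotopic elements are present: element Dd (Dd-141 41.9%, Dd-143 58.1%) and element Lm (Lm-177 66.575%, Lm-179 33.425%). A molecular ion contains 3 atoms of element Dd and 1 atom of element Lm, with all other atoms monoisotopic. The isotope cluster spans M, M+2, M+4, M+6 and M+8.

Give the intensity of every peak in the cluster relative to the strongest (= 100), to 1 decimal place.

12.7 : 59.3 : 100.0 : 70.8 : 17.0

Element Dd pattern (n=3): 0.07356006 : 0.30600282 : 0.42431418 : 0.19612294
Element Lm pattern (n=1): 0.66575 : 0.33425
Convolve the two distributions (both contribute in 2-u steps):
  M: 0.07356006×0.66575 = 0.048973
  M+2: 0.07356006×0.33425 + 0.30600282×0.66575 = 0.228309
  M+4: 0.30600282×0.33425 + 0.42431418×0.66575 = 0.384769
  M+6: 0.42431418×0.33425 + 0.19612294×0.66575 = 0.272396
  M+8: 0.19612294×0.33425 = 0.065554
Scale to base peak (0.384769) = 100: 12.7 : 59.3 : 100.0 : 70.8 : 17.0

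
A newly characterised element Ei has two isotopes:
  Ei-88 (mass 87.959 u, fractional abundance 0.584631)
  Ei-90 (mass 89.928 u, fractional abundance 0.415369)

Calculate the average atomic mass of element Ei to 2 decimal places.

88.78 u

Weight each isotope mass by its fractional abundance: 0.584631 × 87.959 + 0.415369 × 89.928
= 51.4236 + 37.3533 = 88.7769 u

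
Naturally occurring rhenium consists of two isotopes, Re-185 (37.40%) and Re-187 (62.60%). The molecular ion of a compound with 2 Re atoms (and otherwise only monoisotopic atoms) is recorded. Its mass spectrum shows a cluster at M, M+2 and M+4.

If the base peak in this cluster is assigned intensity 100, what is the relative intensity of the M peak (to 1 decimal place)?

(0.3740 + 0.6260)^2 gives M 0.1399, M+2 0.4682, M+4 0.3919; the largest is M+2.
P(M+2) = C(2,1) × 0.3740^1 × 0.6260^1 = 2 × 0.3740 × 0.6260 = 0.468248 (base)
P(M) = C(2,0) × 0.3740^2 × 0.6260^0 = 1 × 0.139876 × 1.0000 = 0.139876
Relative intensity = 0.139876 / 0.468248 × 100 = 29.9

29.9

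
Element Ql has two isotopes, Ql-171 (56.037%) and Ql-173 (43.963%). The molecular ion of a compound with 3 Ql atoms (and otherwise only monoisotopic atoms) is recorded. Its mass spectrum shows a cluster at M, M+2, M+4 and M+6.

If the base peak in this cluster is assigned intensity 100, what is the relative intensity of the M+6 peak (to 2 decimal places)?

(0.56037 + 0.43963)^3 gives M 0.1760, M+2 0.4142, M+4 0.3249, M+6 0.0850; the largest is M+2.
P(M+2) = C(3,1) × 0.56037^2 × 0.43963^1 = 3 × 0.31401454 × 0.43963 = 0.414151 (base)
P(M+6) = C(3,3) × 0.56037^0 × 0.43963^3 = 1 × 1.0000 × 0.08496928 = 0.084969
Relative intensity = 0.084969 / 0.414151 × 100 = 20.52

20.52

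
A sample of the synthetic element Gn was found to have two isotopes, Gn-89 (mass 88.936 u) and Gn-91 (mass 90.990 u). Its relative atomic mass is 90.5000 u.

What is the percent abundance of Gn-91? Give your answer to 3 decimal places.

76.144%

With x = fraction of Gn-89 (so Gn-91 is 1 − x):
88.936·x + 90.990·(1 − x) = 90.5000
(88.936 − 90.990)·x = 90.5000 − 90.990
x = -0.4900 / -2.054 = 0.23856 → 23.856% Gn-89, 76.144% Gn-91.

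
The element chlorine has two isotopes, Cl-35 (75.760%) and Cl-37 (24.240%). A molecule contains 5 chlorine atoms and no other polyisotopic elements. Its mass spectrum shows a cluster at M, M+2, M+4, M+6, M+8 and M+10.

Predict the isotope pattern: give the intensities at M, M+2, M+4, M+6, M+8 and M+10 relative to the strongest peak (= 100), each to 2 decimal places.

Each Cl atom is independently Cl-35 (p = 0.75760) or Cl-37 (q = 0.24240); the cluster is the binomial expansion (p + q)^5.
P(M) = 0.75760^5 = 0.249574
P(M+2) = 5 × 0.75760^4 × 0.24240^1 = 0.399266
P(M+4) = 10 × 0.75760^3 × 0.24240^2 = 0.255497
P(M+6) = 10 × 0.75760^2 × 0.24240^3 = 0.081748
P(M+8) = 5 × 0.75760^1 × 0.24240^4 = 0.013078
P(M+10) = 0.24240^5 = 0.000837
The M+2 peak is largest (0.399266); scaling to 100 gives 62.51 : 100.00 : 63.99 : 20.47 : 3.28 : 0.21.

62.51 : 100.00 : 63.99 : 20.47 : 3.28 : 0.21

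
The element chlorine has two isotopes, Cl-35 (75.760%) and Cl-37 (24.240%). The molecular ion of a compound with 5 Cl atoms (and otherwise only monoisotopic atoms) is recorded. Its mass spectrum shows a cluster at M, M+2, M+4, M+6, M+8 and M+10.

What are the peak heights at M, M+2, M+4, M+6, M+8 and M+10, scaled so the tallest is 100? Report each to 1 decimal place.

62.5 : 100.0 : 64.0 : 20.5 : 3.3 : 0.2

Expanding (0.75760 + 0.24240)^5:
P(M) = 0.75760^5 = 0.249574
P(M+2) = 5 × 0.75760^4 × 0.24240^1 = 0.399266
P(M+4) = 10 × 0.75760^3 × 0.24240^2 = 0.255497
P(M+6) = 10 × 0.75760^2 × 0.24240^3 = 0.081748
P(M+8) = 5 × 0.75760^1 × 0.24240^4 = 0.013078
P(M+10) = 0.24240^5 = 0.000837
The M+2 peak is largest (0.399266); scaling to 100 gives 62.5 : 100.0 : 64.0 : 20.5 : 3.3 : 0.2.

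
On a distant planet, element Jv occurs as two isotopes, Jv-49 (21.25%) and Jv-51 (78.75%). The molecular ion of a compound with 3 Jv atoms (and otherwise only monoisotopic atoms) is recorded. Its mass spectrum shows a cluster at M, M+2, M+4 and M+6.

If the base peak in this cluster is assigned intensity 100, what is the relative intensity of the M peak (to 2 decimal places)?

Term probabilities: M 0.0096, M+2 0.1067, M+4 0.3953, M+6 0.4884. Base peak = M+6.
P(M+6) = C(3,3) × 0.2125^0 × 0.7875^3 = 1 × 1.0000 × 0.48837305 = 0.488373 (base)
P(M) = C(3,0) × 0.2125^3 × 0.7875^0 = 1 × 0.0095957 × 1.0000 = 0.009596
Relative intensity = 0.009596 / 0.488373 × 100 = 1.96

1.96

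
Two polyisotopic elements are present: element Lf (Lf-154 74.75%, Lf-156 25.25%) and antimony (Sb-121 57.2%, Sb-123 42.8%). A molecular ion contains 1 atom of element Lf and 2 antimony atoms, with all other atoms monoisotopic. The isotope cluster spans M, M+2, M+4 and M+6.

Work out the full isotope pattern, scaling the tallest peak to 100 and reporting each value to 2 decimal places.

54.52 : 100.00 : 58.08 : 10.31

Element Lf pattern (n=1): 0.7475 : 0.2525
Antimony pattern (n=2): 0.327184 : 0.489632 : 0.183184
Convolve the two distributions (both contribute in 2-u steps):
  M: 0.7475×0.327184 = 0.244570
  M+2: 0.7475×0.489632 + 0.2525×0.327184 = 0.448614
  M+4: 0.7475×0.183184 + 0.2525×0.489632 = 0.260562
  M+6: 0.2525×0.183184 = 0.046254
Scale to base peak (0.448614) = 100: 54.52 : 100.00 : 58.08 : 10.31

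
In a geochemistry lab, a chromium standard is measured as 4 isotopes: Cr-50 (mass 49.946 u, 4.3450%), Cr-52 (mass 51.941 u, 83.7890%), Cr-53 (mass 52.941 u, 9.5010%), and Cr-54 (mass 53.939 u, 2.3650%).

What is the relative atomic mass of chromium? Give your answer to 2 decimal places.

The abundance-weighted mean is 0.043450 × 49.946 + 0.837890 × 51.941 + 0.095010 × 52.941 + 0.023650 × 53.939
= 2.1702 + 43.5208 + 5.0299 + 1.2757 = 51.9966 u

52.00 u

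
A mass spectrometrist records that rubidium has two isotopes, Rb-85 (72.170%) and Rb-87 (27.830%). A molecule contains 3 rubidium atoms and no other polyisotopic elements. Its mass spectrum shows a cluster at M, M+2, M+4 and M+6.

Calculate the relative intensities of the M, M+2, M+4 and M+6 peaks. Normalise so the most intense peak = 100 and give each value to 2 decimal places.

86.44 : 100.00 : 38.56 : 4.96

Each Rb atom is independently Rb-85 (p = 0.72170) or Rb-87 (q = 0.27830); the cluster is the binomial expansion (p + q)^3.
P(M) = 0.72170^3 = 0.375898
P(M+2) = 3 × 0.72170^2 × 0.27830^1 = 0.434858
P(M+4) = 3 × 0.72170^1 × 0.27830^2 = 0.167689
P(M+6) = 0.27830^3 = 0.021555
The M+2 peak is largest (0.434858); scaling to 100 gives 86.44 : 100.00 : 38.56 : 4.96.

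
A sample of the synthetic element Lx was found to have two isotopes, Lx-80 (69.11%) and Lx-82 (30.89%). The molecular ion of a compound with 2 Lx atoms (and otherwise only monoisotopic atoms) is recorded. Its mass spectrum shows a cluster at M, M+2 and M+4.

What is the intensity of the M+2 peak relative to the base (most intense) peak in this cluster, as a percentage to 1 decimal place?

89.4%

Term probabilities: M 0.4776, M+2 0.4270, M+4 0.0954. Base peak = M.
P(M) = C(2,0) × 0.6911^2 × 0.3089^0 = 1 × 0.47761921 × 1.0000 = 0.477619 (base)
P(M+2) = C(2,1) × 0.6911^1 × 0.3089^1 = 2 × 0.6911 × 0.3089 = 0.426962
Relative intensity = 0.426962 / 0.477619 × 100 = 89.4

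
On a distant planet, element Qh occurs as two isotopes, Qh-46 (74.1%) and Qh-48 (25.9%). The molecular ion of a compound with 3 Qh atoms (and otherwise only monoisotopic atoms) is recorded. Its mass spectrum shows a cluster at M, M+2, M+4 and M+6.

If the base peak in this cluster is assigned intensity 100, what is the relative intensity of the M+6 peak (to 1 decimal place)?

4.1

Binomial terms of (0.741 + 0.259)^3: M 0.4069, M+2 0.4266, M+4 0.1491, M+6 0.0174 → M+2 is the base peak.
P(M+2) = C(3,1) × 0.741^2 × 0.259^1 = 3 × 0.549081 × 0.2590 = 0.426636 (base)
P(M+6) = C(3,3) × 0.741^0 × 0.259^3 = 1 × 1.0000 × 0.01737398 = 0.017374
Relative intensity = 0.017374 / 0.426636 × 100 = 4.1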